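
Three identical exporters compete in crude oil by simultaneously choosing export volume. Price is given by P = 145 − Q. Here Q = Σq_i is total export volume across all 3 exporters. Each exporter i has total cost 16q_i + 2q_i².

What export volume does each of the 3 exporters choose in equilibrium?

16.125

A representative exporter's profit is π_i = q_i(145 − Q) − 16q_i − 2q_i², with Q = q_i + Σ_{j≠i} q_j.
First-order condition: 129 − 6q_i − Σ_{j≠i} q_j = 0.
With identical exporters, set every q_j = q: then 129 − 6q − 2q = 0, i.e. q = 129/8 = 16.125.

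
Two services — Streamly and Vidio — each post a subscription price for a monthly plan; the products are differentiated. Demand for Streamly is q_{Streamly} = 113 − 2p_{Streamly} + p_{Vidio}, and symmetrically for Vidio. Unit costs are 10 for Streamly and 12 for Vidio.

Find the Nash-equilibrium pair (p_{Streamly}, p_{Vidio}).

44.6, 45.4

Streamly's profit: π = (p_{Streamly} − 10)(113 − 2p_{Streamly} + p_{Vidio}).
∂π/∂p_{Streamly} = 133 − 4p_{Streamly} + p_{Vidio} = 0 ⇒ p_{Streamly} = 33.25 + 0.25p_{Vidio}.
Similarly p_{Vidio} = 34.25 + 0.25p_{Streamly}.
Substituting the second reaction function into the first: p_{Streamly} = 33.25 + 0.25(34.25 + 0.25p_{Streamly}), which gives 0.9375p_{Streamly} = 41.8125 ⇒ p_{Streamly} = 44.6.
Then p_{Vidio} = 34.25 + 0.25·44.6 = 45.4.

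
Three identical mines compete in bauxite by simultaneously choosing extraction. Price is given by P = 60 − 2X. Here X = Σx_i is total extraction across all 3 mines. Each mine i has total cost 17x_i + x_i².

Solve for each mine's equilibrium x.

A representative mine's profit is π_i = x_i(60 − 2X) − 17x_i − x_i², with X = x_i + Σ_{j≠i} x_j.
First-order condition: 43 − 6x_i − 2Σ_{j≠i} x_j = 0.
With identical mines, set every x_j = x: then 43 − 6x − 4x = 0, i.e. x = 43/10 = 4.3.

4.3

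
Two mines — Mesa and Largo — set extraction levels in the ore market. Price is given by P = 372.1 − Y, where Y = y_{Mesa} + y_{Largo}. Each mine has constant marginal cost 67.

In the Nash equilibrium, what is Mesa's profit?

10342.89

Mine Mesa's profit: π = y_{Mesa}(372.1 − (y_{Mesa} + y_{Largo})) − 67y_{Mesa}.
∂π/∂y_{Mesa} = 305.1 − 2y_{Mesa} − y_{Largo} = 0, so y_{Mesa} = 152.55 − 0.5y_{Largo}.
The game is symmetric, so in equilibrium y_{Largo} = y_{Mesa}: the reaction function gives 1.5y_{Mesa} = 152.55, hence y_{Mesa} = 101.7.
Price P = 372.1 − 203.4 = 168.7.
Mesa's profit: (168.7 − 67)·101.7 = 10342.89.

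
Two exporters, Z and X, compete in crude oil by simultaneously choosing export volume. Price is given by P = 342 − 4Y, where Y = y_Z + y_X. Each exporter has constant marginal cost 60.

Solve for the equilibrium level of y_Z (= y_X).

Exporter Z's profit: π = y_Z(342 − 4(y_Z + y_X)) − 60y_Z.
∂π/∂y_Z = 282 − 8y_Z − 4y_X = 0, so y_Z = 35.25 − 0.5y_X.
Setting y_Z = y_X in the reaction function: y_Z = 35.25 − 0.5y_Z, so y_Z = 35.25 / 1.5 = 23.5.

23.5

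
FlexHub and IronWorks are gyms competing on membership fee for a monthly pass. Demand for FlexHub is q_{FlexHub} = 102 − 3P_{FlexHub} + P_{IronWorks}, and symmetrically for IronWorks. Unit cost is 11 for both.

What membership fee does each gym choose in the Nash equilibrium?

27

FlexHub's profit: π = (P_{FlexHub} − 11)(102 − 3P_{FlexHub} + P_{IronWorks}).
∂π/∂P_{FlexHub} = 135 − 6P_{FlexHub} + P_{IronWorks} = 0 ⇒ P_{FlexHub} = 22.5 + (1/6)P_{IronWorks}.
Setting P_{FlexHub} = P_{IronWorks} in the reaction function: P_{FlexHub} = 22.5 + (1/6)P_{FlexHub}, so P_{FlexHub} = 22.5 / (5/6) = 27.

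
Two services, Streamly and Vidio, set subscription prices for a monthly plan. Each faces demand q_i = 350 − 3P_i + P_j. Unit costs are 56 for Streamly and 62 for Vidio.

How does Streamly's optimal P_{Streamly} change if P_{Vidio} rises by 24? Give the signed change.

4

Streamly's profit: π = (P_{Streamly} − 56)(350 − 3P_{Streamly} + P_{Vidio}).
∂π/∂P_{Streamly} = 518 − 6P_{Streamly} + P_{Vidio} = 0 ⇒ P_{Streamly} = 259/3 + (1/6)P_{Vidio}.
The reaction-function slope is 1/6, so a 24-unit rise in P_{Vidio} moves P_{Streamly} by 1/6 × 24 = 4. Streamly's best response rises — the actions are strategic complements.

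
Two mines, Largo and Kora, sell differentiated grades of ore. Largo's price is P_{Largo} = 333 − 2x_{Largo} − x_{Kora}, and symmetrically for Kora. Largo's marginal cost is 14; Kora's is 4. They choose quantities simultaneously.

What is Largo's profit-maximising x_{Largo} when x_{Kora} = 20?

74.75

Mine Largo's profit: π = x_{Largo}(333 − 2x_{Largo} − x_{Kora}) − 14x_{Largo}.
∂π/∂x_{Largo} = 319 − 4x_{Largo} − x_{Kora} = 0 ⇒ x_{Largo} = 79.75 − 0.25x_{Kora}.
At x_{Kora} = 20: x_{Largo} = 79.75 − 0.25·20 = 74.75.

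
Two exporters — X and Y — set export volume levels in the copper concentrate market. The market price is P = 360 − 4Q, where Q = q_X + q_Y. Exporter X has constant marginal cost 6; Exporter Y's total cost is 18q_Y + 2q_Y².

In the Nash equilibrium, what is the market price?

Exporter X's profit: π = q_X(360 − 4(q_X + q_Y)) − 6q_X.
∂π/∂q_X = 354 − 8q_X − 4q_Y = 0, so q_X = 44.25 − 0.5q_Y.
For Y: ∂π/∂q_Y = 342 − 12q_Y − 4q_X = 0 ⇒ q_Y = 28.5 − (1/3)q_X.
Plugging q_Y into X's best response: q_X = 44.25 − 0.5(28.5 − (1/3)q_X) ⇒ (5/6)q_X = 30, so q_X = 36.
Then q_Y = 28.5 − (1/3)·36 = 16.5.
Equilibrium price: P = 360 − 4·52.5 = 150.

150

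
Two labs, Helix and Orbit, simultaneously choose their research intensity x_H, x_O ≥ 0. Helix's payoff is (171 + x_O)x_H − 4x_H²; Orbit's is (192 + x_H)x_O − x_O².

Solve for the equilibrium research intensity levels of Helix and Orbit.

Expanding Helix's payoff: 171x_H + x_Ox_H − 4x_H².
∂π/∂x_H = 171 + x_O − 8x_H = 0, so x_H = 21.375 + 0.125x_O.
Likewise for Orbit: x_O = 96 + 0.5x_H.
Solving the two reaction functions simultaneously: (1 − (0.125)(0.5))x_H = 21.375 + 0.125·96, so 0.9375x_H = 33.375 and x_H = 35.6.
Then x_O = 96 + 0.5·35.6 = 113.8.

35.6, 113.8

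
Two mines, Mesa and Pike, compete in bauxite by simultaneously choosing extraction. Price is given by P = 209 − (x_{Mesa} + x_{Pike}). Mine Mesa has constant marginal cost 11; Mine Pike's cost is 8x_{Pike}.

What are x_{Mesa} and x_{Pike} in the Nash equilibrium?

Mine Mesa's profit: π = x_{Mesa}(209 − (x_{Mesa} + x_{Pike})) − 11x_{Mesa}.
∂π/∂x_{Mesa} = 198 − 2x_{Mesa} − x_{Pike} = 0, so x_{Mesa} = 99 − 0.5x_{Pike}.
By the same steps for Pike: x_{Pike} = 100.5 − 0.5x_{Mesa}.
Substituting the second reaction function into the first: x_{Mesa} = 99 − 0.5(100.5 − 0.5x_{Mesa}), which gives 0.75x_{Mesa} = 48.75 ⇒ x_{Mesa} = 65.
Then x_{Pike} = 100.5 − 0.5·65 = 68.

65, 68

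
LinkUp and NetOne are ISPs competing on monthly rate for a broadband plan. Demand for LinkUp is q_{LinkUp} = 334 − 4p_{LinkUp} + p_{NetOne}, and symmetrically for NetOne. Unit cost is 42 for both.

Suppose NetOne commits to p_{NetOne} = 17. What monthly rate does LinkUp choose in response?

64.875

LinkUp's profit: π = (p_{LinkUp} − 42)(334 − 4p_{LinkUp} + p_{NetOne}).
∂π/∂p_{LinkUp} = 502 − 8p_{LinkUp} + p_{NetOne} = 0 ⇒ p_{LinkUp} = 62.75 + 0.125p_{NetOne}.
At p_{NetOne} = 17: p_{LinkUp} = 62.75 + 0.125·17 = 64.875.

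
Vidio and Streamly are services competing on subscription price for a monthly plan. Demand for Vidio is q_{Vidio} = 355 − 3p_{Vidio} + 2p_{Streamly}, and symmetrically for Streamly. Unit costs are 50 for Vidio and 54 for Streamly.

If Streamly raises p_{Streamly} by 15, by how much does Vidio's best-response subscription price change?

Vidio's profit: π = (p_{Vidio} − 50)(355 − 3p_{Vidio} + 2p_{Streamly}).
∂π/∂p_{Vidio} = 505 − 6p_{Vidio} + 2p_{Streamly} = 0 ⇒ p_{Vidio} = 505/6 + (1/3)p_{Streamly}.
The reaction-function slope is 1/3, so a 15-unit rise in p_{Streamly} moves p_{Vidio} by 1/3 × 15 = 5. Vidio's best response rises — the actions are strategic complements.

5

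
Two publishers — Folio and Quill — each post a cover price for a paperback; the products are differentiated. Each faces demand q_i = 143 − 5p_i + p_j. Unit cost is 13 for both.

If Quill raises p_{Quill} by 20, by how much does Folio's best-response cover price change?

2

Folio's profit: π = (p_{Folio} − 13)(143 − 5p_{Folio} + p_{Quill}).
∂π/∂p_{Folio} = 208 − 10p_{Folio} + p_{Quill} = 0 ⇒ p_{Folio} = 20.8 + 0.1p_{Quill}.
The reaction-function slope is 0.1, so a 20-unit rise in p_{Quill} moves p_{Folio} by 0.1 × 20 = 2. Folio's best response rises — the actions are strategic complements.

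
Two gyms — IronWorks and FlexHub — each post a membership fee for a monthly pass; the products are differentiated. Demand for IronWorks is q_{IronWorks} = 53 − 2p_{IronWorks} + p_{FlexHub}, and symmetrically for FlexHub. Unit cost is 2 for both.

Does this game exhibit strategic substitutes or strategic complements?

IronWorks's profit: π = (p_{IronWorks} − 2)(53 − 2p_{IronWorks} + p_{FlexHub}).
∂π/∂p_{IronWorks} = 57 − 4p_{IronWorks} + p_{FlexHub} = 0 ⇒ p_{IronWorks} = 14.25 + 0.25p_{FlexHub}.
The best-response slope dp_{IronWorks}/dp_{FlexHub} = 0.25 > 0: the reaction function is upward-sloping, so the choices are strategic complements.

strategic complements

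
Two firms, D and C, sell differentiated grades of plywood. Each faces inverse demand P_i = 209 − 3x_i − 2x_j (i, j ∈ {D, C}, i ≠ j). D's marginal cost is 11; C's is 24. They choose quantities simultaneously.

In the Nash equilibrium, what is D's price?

87.6875

Firm D's profit: π = x_D(209 − 3x_D − 2x_C) − 11x_D.
∂π/∂x_D = 198 − 6x_D − 2x_C = 0 ⇒ x_D = 33 − (1/3)x_C.
Similarly x_C = 185/6 − (1/3)x_D.
Solving the two reaction functions simultaneously: (1 − (−1/3)(−1/3))x_D = 33 − (1/3)·(185/6), so (8/9)x_D = 409/18 and x_D = 25.5625.
Then x_C = 185/6 − (1/3)·25.5625 = 22.3125.
P_D = 209 − 3·25.5625 − 2·22.3125 = 87.6875.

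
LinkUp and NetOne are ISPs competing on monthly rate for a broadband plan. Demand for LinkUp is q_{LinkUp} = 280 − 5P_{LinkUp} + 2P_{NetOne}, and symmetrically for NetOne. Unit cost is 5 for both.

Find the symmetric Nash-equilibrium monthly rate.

38.125

LinkUp's profit: π = (P_{LinkUp} − 5)(280 − 5P_{LinkUp} + 2P_{NetOne}).
∂π/∂P_{LinkUp} = 305 − 10P_{LinkUp} + 2P_{NetOne} = 0 ⇒ P_{LinkUp} = 30.5 + 0.2P_{NetOne}.
The game is symmetric, so in equilibrium P_{NetOne} = P_{LinkUp}: the reaction function gives 0.8P_{LinkUp} = 30.5, hence P_{LinkUp} = 38.125.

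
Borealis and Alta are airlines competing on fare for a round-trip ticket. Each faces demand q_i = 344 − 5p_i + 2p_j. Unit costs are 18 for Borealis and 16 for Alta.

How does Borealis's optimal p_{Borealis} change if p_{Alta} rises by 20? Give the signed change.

Borealis's profit: π = (p_{Borealis} − 18)(344 − 5p_{Borealis} + 2p_{Alta}).
∂π/∂p_{Borealis} = 434 − 10p_{Borealis} + 2p_{Alta} = 0 ⇒ p_{Borealis} = 43.4 + 0.2p_{Alta}.
The reaction-function slope is 0.2, so a 20-unit rise in p_{Alta} moves p_{Borealis} by 0.2 × 20 = 4. Borealis's best response rises — the actions are strategic complements.

4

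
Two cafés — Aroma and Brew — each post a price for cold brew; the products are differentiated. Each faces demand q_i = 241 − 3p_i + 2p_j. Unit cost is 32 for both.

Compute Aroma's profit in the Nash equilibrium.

Aroma's profit: π = (p_{Aroma} − 32)(241 − 3p_{Aroma} + 2p_{Brew}).
∂π/∂p_{Aroma} = 337 − 6p_{Aroma} + 2p_{Brew} = 0 ⇒ p_{Aroma} = 337/6 + (1/3)p_{Brew}.
Setting p_{Aroma} = p_{Brew} in the reaction function: p_{Aroma} = 337/6 + (1/3)p_{Aroma}, so p_{Aroma} = (337/6) / (2/3) = 84.25.
q_{Aroma} = 241 − 3·84.25 + 2·84.25 = 156.75.
Profit = (84.25 − 32)·156.75 = 8190.1875.

8190.1875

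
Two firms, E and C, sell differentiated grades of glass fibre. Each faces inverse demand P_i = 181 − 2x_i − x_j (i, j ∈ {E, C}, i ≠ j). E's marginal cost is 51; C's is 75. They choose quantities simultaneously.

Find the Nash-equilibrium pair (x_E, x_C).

Firm E's profit: π = x_E(181 − 2x_E − x_C) − 51x_E.
∂π/∂x_E = 130 − 4x_E − x_C = 0 ⇒ x_E = 32.5 − 0.25x_C.
Similarly x_C = 26.5 − 0.25x_E.
Solving the two reaction functions simultaneously: (1 − (−0.25)(−0.25))x_E = 32.5 − 0.25·26.5, so 0.9375x_E = 25.875 and x_E = 27.6.
Then x_C = 26.5 − 0.25·27.6 = 19.6.

27.6, 19.6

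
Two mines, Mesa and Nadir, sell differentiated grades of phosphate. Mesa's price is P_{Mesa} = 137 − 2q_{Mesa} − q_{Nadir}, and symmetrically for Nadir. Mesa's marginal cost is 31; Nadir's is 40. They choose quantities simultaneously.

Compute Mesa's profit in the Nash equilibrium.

Mine Mesa's profit: π = q_{Mesa}(137 − 2q_{Mesa} − q_{Nadir}) − 31q_{Mesa}.
∂π/∂q_{Mesa} = 106 − 4q_{Mesa} − q_{Nadir} = 0 ⇒ q_{Mesa} = 26.5 − 0.25q_{Nadir}.
Similarly q_{Nadir} = 24.25 − 0.25q_{Mesa}.
Solving the two reaction functions simultaneously: (1 − (−0.25)(−0.25))q_{Mesa} = 26.5 − 0.25·24.25, so 0.9375q_{Mesa} = 20.4375 and q_{Mesa} = 21.8.
Then q_{Nadir} = 24.25 − 0.25·21.8 = 18.8.
P_{Mesa} = 137 − 2·21.8 − 18.8 = 74.6.
Profit = (74.6 − 31)·21.8 = 950.48.

950.48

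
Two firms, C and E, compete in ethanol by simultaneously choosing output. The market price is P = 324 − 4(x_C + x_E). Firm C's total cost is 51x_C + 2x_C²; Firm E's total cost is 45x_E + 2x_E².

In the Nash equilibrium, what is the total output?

Firm C's profit: π = x_C(324 − 4(x_C + x_E)) − 51x_C − 2x_C².
∂π/∂x_C = 273 − 12x_C − 4x_E = 0, so x_C = 22.75 − (1/3)x_E.
By the same steps for E: x_E = 23.25 − (1/3)x_C.
Plugging x_E into C's best response: x_C = 22.75 − (1/3)(23.25 − (1/3)x_C) ⇒ (8/9)x_C = 15, so x_C = 16.875.
Then x_E = 23.25 − (1/3)·16.875 = 17.625.
Total output: 16.875 + 17.625 = 34.5.

34.5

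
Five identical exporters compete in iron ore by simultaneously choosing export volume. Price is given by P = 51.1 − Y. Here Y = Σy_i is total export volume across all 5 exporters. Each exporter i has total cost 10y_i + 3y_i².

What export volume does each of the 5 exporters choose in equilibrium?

3.425

A representative exporter's profit is π_i = y_i(51.1 − Y) − 10y_i − 3y_i², with Y = y_i + Σ_{j≠i} y_j.
First-order condition: 41.1 − 8y_i − Σ_{j≠i} y_j = 0.
Imposing symmetry (y_j = y for all j) turns Σ_{j≠i} y_j into 4y, so 41.1 = 12y and y = 3.425.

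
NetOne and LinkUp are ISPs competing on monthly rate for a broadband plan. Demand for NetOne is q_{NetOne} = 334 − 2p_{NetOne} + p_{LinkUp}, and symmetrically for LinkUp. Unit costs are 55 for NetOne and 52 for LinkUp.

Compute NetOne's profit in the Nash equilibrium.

17149.52

NetOne's profit: π = (p_{NetOne} − 55)(334 − 2p_{NetOne} + p_{LinkUp}).
∂π/∂p_{NetOne} = 444 − 4p_{NetOne} + p_{LinkUp} = 0 ⇒ p_{NetOne} = 111 + 0.25p_{LinkUp}.
Similarly p_{LinkUp} = 109.5 + 0.25p_{NetOne}.
Plugging p_{LinkUp} into NetOne's best response: p_{NetOne} = 111 + 0.25(109.5 + 0.25p_{NetOne}) ⇒ 0.9375p_{NetOne} = 138.375, so p_{NetOne} = 147.6.
Then p_{LinkUp} = 109.5 + 0.25·147.6 = 146.4.
q_{NetOne} = 334 − 2·147.6 + 146.4 = 185.2.
Profit = (147.6 − 55)·185.2 = 17149.52.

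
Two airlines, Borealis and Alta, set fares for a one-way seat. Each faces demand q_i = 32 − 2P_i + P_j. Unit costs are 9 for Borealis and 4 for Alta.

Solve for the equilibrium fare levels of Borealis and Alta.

16, 14

Borealis's profit: π = (P_{Borealis} − 9)(32 − 2P_{Borealis} + P_{Alta}).
∂π/∂P_{Borealis} = 50 − 4P_{Borealis} + P_{Alta} = 0 ⇒ P_{Borealis} = 12.5 + 0.25P_{Alta}.
Similarly P_{Alta} = 10 + 0.25P_{Borealis}.
Plugging P_{Alta} into Borealis's best response: P_{Borealis} = 12.5 + 0.25(10 + 0.25P_{Borealis}) ⇒ 0.9375P_{Borealis} = 15, so P_{Borealis} = 16.
Then P_{Alta} = 10 + 0.25·16 = 14.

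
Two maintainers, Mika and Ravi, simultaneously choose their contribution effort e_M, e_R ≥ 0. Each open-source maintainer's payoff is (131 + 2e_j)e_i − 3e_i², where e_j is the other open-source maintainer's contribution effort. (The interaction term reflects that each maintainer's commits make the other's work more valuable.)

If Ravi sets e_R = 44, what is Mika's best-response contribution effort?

Mika's payoff is (131 + 2e_R)e_M − 3e_M².
∂π/∂e_M = 131 + 2e_R − 6e_M = 0, so e_M = 131/6 + (1/3)e_R.
At e_R = 44: e_M = 131/6 + (1/3)·44 = 36.5.

36.5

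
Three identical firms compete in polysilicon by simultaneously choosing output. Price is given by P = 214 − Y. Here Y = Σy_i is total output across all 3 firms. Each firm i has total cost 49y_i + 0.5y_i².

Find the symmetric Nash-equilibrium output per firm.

33

A representative firm's profit is π_i = y_i(214 − Y) − 49y_i − 0.5y_i², with Y = y_i + Σ_{j≠i} y_j.
First-order condition: 165 − 3y_i − Σ_{j≠i} y_j = 0.
With identical firms, set every y_j = y: then 165 − 3y − 2y = 0, i.e. y = 165/5 = 33.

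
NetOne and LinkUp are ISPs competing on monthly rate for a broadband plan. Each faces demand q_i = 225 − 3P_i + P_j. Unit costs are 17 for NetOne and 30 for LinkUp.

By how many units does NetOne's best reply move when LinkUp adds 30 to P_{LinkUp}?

5

NetOne's profit: π = (P_{NetOne} − 17)(225 − 3P_{NetOne} + P_{LinkUp}).
∂π/∂P_{NetOne} = 276 − 6P_{NetOne} + P_{LinkUp} = 0 ⇒ P_{NetOne} = 46 + (1/6)P_{LinkUp}.
The reaction-function slope is 1/6, so a 30-unit rise in P_{LinkUp} moves P_{NetOne} by 1/6 × 30 = 5. NetOne's best response rises — the actions are strategic complements.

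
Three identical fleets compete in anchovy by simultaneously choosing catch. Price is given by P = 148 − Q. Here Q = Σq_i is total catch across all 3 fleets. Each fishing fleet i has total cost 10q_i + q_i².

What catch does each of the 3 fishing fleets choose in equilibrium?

23

A representative fishing fleet's profit is π_i = q_i(148 − Q) − 10q_i − q_i², with Q = q_i + Σ_{j≠i} q_j.
First-order condition: 138 − 4q_i − Σ_{j≠i} q_j = 0.
With identical fishing fleets, set every q_j = q: then 138 − 4q − 2q = 0, i.e. q = 138/6 = 23.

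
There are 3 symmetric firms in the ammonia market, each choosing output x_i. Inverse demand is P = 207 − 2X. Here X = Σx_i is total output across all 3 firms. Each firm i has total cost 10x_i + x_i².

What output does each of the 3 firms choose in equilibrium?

A representative firm's profit is π_i = x_i(207 − 2X) − 10x_i − x_i², with X = x_i + Σ_{j≠i} x_j.
First-order condition: 197 − 6x_i − 2Σ_{j≠i} x_j = 0.
In a symmetric equilibrium every firm chooses the same x, so Σ_{j≠i} x_j = 2x. The condition becomes 197 − 10x = 0, giving x = 197/10 = 19.7.

19.7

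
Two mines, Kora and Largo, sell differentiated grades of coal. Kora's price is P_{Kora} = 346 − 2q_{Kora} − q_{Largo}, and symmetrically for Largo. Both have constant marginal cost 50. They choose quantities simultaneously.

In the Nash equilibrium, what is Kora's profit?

7009.28

Mine Kora's profit: π = q_{Kora}(346 − 2q_{Kora} − q_{Largo}) − 50q_{Kora}.
∂π/∂q_{Kora} = 296 − 4q_{Kora} − q_{Largo} = 0 ⇒ q_{Kora} = 74 − 0.25q_{Largo}.
Setting q_{Kora} = q_{Largo} in the reaction function: q_{Kora} = 74 − 0.25q_{Kora}, so q_{Kora} = 74 / 1.25 = 59.2.
P_{Kora} = 346 − 2·59.2 − 59.2 = 168.4.
Profit = (168.4 − 50)·59.2 = 7009.28.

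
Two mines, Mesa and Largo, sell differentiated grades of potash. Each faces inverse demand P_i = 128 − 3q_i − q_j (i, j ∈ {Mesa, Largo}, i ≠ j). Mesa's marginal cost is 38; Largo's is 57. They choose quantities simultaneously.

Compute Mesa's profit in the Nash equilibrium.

Mine Mesa's profit: π = q_{Mesa}(128 − 3q_{Mesa} − q_{Largo}) − 38q_{Mesa}.
∂π/∂q_{Mesa} = 90 − 6q_{Mesa} − q_{Largo} = 0 ⇒ q_{Mesa} = 15 − (1/6)q_{Largo}.
Similarly q_{Largo} = 71/6 − (1/6)q_{Mesa}.
Plugging q_{Largo} into Mesa's best response: q_{Mesa} = 15 − (1/6)(71/6 − (1/6)q_{Mesa}) ⇒ (35/36)q_{Mesa} = 469/36, so q_{Mesa} = 13.4.
Then q_{Largo} = 71/6 − (1/6)·13.4 = 9.6.
P_{Mesa} = 128 − 3·13.4 − 9.6 = 78.2.
Profit = (78.2 − 38)·13.4 = 538.68.

538.68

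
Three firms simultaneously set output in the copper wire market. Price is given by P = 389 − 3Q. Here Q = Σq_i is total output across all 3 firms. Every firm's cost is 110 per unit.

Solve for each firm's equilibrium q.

23.25

A representative firm's profit is π_i = q_i(389 − 3Q) − 110q_i, with Q = q_i + Σ_{j≠i} q_j.
First-order condition: 279 − 6q_i − 3Σ_{j≠i} q_j = 0.
Imposing symmetry (q_j = q for all j) turns Σ_{j≠i} q_j into 2q, so 279 = 12q and q = 23.25.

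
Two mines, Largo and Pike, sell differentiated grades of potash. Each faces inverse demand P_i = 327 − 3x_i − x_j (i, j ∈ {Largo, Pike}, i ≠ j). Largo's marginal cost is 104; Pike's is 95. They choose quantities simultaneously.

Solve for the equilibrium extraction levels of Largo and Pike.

Mine Largo's profit: π = x_{Largo}(327 − 3x_{Largo} − x_{Pike}) − 104x_{Largo}.
∂π/∂x_{Largo} = 223 − 6x_{Largo} − x_{Pike} = 0 ⇒ x_{Largo} = 223/6 − (1/6)x_{Pike}.
Similarly x_{Pike} = 116/3 − (1/6)x_{Largo}.
Plugging x_{Pike} into Largo's best response: x_{Largo} = 223/6 − (1/6)(116/3 − (1/6)x_{Largo}) ⇒ (35/36)x_{Largo} = 553/18, so x_{Largo} = 31.6.
Then x_{Pike} = 116/3 − (1/6)·31.6 = 33.4.

31.6, 33.4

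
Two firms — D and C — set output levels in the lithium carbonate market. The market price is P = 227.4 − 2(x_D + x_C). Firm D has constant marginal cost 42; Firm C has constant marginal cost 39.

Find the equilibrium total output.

Firm D's profit: π = x_D(227.4 − 2(x_D + x_C)) − 42x_D.
∂π/∂x_D = 185.4 − 4x_D − 2x_C = 0, so x_D = 46.35 − 0.5x_C.
By the same steps for C: x_C = 47.1 − 0.5x_D.
Solving the two reaction functions simultaneously: (1 − (−0.5)(−0.5))x_D = 46.35 − 0.5·47.1, so 0.75x_D = 22.8 and x_D = 30.4.
Then x_C = 47.1 − 0.5·30.4 = 31.9.
Total output: 30.4 + 31.9 = 62.3.

62.3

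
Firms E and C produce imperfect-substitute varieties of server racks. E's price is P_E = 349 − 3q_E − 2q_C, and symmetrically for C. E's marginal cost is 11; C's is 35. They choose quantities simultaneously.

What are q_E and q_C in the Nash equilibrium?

43.75, 37.75

Firm E's profit: π = q_E(349 − 3q_E − 2q_C) − 11q_E.
∂π/∂q_E = 338 − 6q_E − 2q_C = 0 ⇒ q_E = 169/3 − (1/3)q_C.
Similarly q_C = 157/3 − (1/3)q_E.
Plugging q_C into E's best response: q_E = 169/3 − (1/3)(157/3 − (1/3)q_E) ⇒ (8/9)q_E = 350/9, so q_E = 43.75.
Then q_C = 157/3 − (1/3)·43.75 = 37.75.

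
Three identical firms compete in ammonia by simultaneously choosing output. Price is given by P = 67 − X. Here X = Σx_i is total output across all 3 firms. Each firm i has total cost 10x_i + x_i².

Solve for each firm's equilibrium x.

9.5

A representative firm's profit is π_i = x_i(67 − X) − 10x_i − x_i², with X = x_i + Σ_{j≠i} x_j.
First-order condition: 57 − 4x_i − Σ_{j≠i} x_j = 0.
Imposing symmetry (x_j = x for all j) turns Σ_{j≠i} x_j into 2x, so 57 = 6x and x = 9.5.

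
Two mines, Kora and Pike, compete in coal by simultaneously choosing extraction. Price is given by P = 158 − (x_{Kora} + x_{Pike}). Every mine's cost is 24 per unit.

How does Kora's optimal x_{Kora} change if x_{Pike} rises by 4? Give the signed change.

-2

Mine Kora's profit: π = x_{Kora}(158 − (x_{Kora} + x_{Pike})) − 24x_{Kora}.
∂π/∂x_{Kora} = 134 − 2x_{Kora} − x_{Pike} = 0, so x_{Kora} = 67 − 0.5x_{Pike}.
The reaction-function slope is −0.5, so a 4-unit rise in x_{Pike} moves x_{Kora} by −0.5 × 4 = −2. Kora's best response falls — the actions are strategic substitutes.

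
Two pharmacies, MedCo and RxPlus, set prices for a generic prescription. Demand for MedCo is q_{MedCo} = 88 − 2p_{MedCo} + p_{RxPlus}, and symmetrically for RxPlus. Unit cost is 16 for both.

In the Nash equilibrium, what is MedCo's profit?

1152

MedCo's profit: π = (p_{MedCo} − 16)(88 − 2p_{MedCo} + p_{RxPlus}).
∂π/∂p_{MedCo} = 120 − 4p_{MedCo} + p_{RxPlus} = 0 ⇒ p_{MedCo} = 30 + 0.25p_{RxPlus}.
The game is symmetric, so in equilibrium p_{RxPlus} = p_{MedCo}: the reaction function gives 0.75p_{MedCo} = 30, hence p_{MedCo} = 40.
q_{MedCo} = 88 − 2·40 + 40 = 48.
Profit = (40 − 16)·48 = 1152.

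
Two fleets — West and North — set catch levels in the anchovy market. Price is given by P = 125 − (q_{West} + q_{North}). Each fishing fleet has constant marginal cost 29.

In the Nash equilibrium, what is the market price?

61

Fishing fleet West's profit: π = q_{West}(125 − (q_{West} + q_{North})) − 29q_{West}.
∂π/∂q_{West} = 96 − 2q_{West} − q_{North} = 0, so q_{West} = 48 − 0.5q_{North}.
The game is symmetric, so in equilibrium q_{North} = q_{West}: the reaction function gives 1.5q_{West} = 48, hence q_{West} = 32.
Equilibrium price: P = 125 − 64 = 61.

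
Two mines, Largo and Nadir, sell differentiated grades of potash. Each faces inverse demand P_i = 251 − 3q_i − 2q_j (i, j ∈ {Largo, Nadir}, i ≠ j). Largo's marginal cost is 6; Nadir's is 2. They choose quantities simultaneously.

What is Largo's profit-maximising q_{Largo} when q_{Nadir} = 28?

Mine Largo's profit: π = q_{Largo}(251 − 3q_{Largo} − 2q_{Nadir}) − 6q_{Largo}.
∂π/∂q_{Largo} = 245 − 6q_{Largo} − 2q_{Nadir} = 0 ⇒ q_{Largo} = 245/6 − (1/3)q_{Nadir}.
At q_{Nadir} = 28: q_{Largo} = 245/6 − (1/3)·28 = 31.5.

31.5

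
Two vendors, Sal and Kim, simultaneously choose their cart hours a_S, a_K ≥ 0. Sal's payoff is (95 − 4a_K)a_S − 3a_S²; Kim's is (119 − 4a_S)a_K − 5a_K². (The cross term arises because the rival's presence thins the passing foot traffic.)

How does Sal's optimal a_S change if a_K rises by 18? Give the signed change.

Expanding Sal's payoff: 95a_S − 4a_Ka_S − 3a_S².
∂π/∂a_S = 95 − 4a_K − 6a_S = 0, so a_S = 95/6 − (2/3)a_K.
The reaction-function slope is −2/3, so an 18-unit rise in a_K moves a_S by −2/3 × 18 = −12. Sal's best response falls — the actions are strategic substitutes.

-12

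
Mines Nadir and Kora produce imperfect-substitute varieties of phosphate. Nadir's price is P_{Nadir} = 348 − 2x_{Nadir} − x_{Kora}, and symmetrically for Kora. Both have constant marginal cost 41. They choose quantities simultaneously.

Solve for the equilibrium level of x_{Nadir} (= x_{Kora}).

Mine Nadir's profit: π = x_{Nadir}(348 − 2x_{Nadir} − x_{Kora}) − 41x_{Nadir}.
∂π/∂x_{Nadir} = 307 − 4x_{Nadir} − x_{Kora} = 0 ⇒ x_{Nadir} = 76.75 − 0.25x_{Kora}.
The game is symmetric, so in equilibrium x_{Kora} = x_{Nadir}: the reaction function gives 1.25x_{Nadir} = 76.75, hence x_{Nadir} = 61.4.

61.4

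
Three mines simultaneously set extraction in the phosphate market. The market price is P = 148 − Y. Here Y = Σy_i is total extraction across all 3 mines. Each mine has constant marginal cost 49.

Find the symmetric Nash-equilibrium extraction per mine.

A representative mine's profit is π_i = y_i(148 − Y) − 49y_i, with Y = y_i + Σ_{j≠i} y_j.
First-order condition: 99 − 2y_i − Σ_{j≠i} y_j = 0.
In a symmetric equilibrium every mine chooses the same y, so Σ_{j≠i} y_j = 2y. The condition becomes 99 − 4y = 0, giving y = 99/4 = 24.75.

24.75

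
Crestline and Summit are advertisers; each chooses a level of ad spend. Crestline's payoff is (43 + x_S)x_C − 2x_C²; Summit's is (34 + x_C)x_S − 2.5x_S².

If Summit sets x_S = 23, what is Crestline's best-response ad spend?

Expanding Crestline's payoff: 43x_C + x_Sx_C − 2x_C².
∂π/∂x_C = 43 + x_S − 4x_C = 0, so x_C = 10.75 + 0.25x_S.
At x_S = 23: x_C = 10.75 + 0.25·23 = 16.5.

16.5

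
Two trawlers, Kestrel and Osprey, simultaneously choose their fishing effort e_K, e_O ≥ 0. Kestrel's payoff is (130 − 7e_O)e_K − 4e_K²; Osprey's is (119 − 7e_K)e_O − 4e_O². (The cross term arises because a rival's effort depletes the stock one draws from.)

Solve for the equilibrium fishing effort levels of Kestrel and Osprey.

13.8, 2.8

Expanding Kestrel's payoff: 130e_K − 7e_Oe_K − 4e_K².
∂π/∂e_K = 130 − 7e_O − 8e_K = 0, so e_K = 16.25 − 0.875e_O.
Likewise for Osprey: e_O = 14.875 − 0.875e_K.
Plugging e_O into Kestrel's best response: e_K = 16.25 − 0.875(14.875 − 0.875e_K) ⇒ (15/64)e_K = 207/64, so e_K = 13.8.
Then e_O = 14.875 − 0.875·13.8 = 2.8.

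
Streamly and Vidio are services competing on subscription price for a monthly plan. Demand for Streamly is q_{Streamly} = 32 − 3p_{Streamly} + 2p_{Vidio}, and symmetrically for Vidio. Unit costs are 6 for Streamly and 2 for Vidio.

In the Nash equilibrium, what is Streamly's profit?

99.1875

Streamly's profit: π = (p_{Streamly} − 6)(32 − 3p_{Streamly} + 2p_{Vidio}).
∂π/∂p_{Streamly} = 50 − 6p_{Streamly} + 2p_{Vidio} = 0 ⇒ p_{Streamly} = 25/3 + (1/3)p_{Vidio}.
Similarly p_{Vidio} = 19/3 + (1/3)p_{Streamly}.
Solving the two reaction functions simultaneously: (1 − (1/3)(1/3))p_{Streamly} = 25/3 + (1/3)·(19/3), so (8/9)p_{Streamly} = 94/9 and p_{Streamly} = 11.75.
Then p_{Vidio} = 19/3 + (1/3)·11.75 = 10.25.
q_{Streamly} = 32 − 3·11.75 + 2·10.25 = 17.25.
Profit = (11.75 − 6)·17.25 = 99.1875.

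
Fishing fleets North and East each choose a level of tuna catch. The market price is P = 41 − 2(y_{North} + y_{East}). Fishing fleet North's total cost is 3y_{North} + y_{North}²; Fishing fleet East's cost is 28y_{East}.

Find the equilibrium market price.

Fishing fleet North's profit: π = y_{North}(41 − 2(y_{North} + y_{East})) − 3y_{North} − y_{North}².
∂π/∂y_{North} = 38 − 6y_{North} − 2y_{East} = 0, so y_{North} = 19/3 − (1/3)y_{East}.
For East: ∂π/∂y_{East} = 13 − 4y_{East} − 2y_{North} = 0 ⇒ y_{East} = 3.25 − 0.5y_{North}.
Plugging y_{East} into North's best response: y_{North} = 19/3 − (1/3)(3.25 − 0.5y_{North}) ⇒ (5/6)y_{North} = 5.25, so y_{North} = 6.3.
Then y_{East} = 3.25 − 0.5·6.3 = 0.1.
Equilibrium price: P = 41 − 2·6.4 = 28.2.

28.2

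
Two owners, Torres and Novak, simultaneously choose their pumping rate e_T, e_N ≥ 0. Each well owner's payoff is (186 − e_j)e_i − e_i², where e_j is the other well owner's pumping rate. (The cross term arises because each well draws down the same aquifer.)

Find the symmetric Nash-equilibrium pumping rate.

Torres's payoff is (186 − e_N)e_T − e_T².
∂π/∂e_T = 186 − e_N − 2e_T = 0, so e_T = 93 − 0.5e_N.
By symmetry e_N = e_T; substituting into the reaction function, 1.5e_T = 93 and e_T = 62.

62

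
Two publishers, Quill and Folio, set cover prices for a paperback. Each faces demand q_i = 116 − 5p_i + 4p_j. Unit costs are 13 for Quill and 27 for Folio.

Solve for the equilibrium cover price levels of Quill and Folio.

Quill's profit: π = (p_{Quill} − 13)(116 − 5p_{Quill} + 4p_{Folio}).
∂π/∂p_{Quill} = 181 − 10p_{Quill} + 4p_{Folio} = 0 ⇒ p_{Quill} = 18.1 + 0.4p_{Folio}.
Similarly p_{Folio} = 25.1 + 0.4p_{Quill}.
Plugging p_{Folio} into Quill's best response: p_{Quill} = 18.1 + 0.4(25.1 + 0.4p_{Quill}) ⇒ 0.84p_{Quill} = 28.14, so p_{Quill} = 33.5.
Then p_{Folio} = 25.1 + 0.4·33.5 = 38.5.

33.5, 38.5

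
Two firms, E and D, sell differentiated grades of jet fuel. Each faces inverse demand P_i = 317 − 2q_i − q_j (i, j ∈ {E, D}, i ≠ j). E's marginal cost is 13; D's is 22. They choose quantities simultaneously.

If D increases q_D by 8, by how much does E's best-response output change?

-2

Firm E's profit: π = q_E(317 − 2q_E − q_D) − 13q_E.
∂π/∂q_E = 304 − 4q_E − q_D = 0 ⇒ q_E = 76 − 0.25q_D.
The reaction-function slope is −0.25, so an 8-unit rise in q_D moves q_E by −0.25 × 8 = −2. E's best response falls — the actions are strategic substitutes.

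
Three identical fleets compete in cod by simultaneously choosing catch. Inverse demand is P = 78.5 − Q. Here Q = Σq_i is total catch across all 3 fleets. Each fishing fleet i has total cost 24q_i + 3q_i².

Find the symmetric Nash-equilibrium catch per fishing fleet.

5.45

A representative fishing fleet's profit is π_i = q_i(78.5 − Q) − 24q_i − 3q_i², with Q = q_i + Σ_{j≠i} q_j.
First-order condition: 54.5 − 8q_i − Σ_{j≠i} q_j = 0.
Imposing symmetry (q_j = q for all j) turns Σ_{j≠i} q_j into 2q, so 54.5 = 10q and q = 5.45.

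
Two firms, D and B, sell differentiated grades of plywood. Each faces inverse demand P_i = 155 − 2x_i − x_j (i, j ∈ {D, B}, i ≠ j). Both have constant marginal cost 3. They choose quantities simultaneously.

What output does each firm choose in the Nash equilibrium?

30.4

Firm D's profit: π = x_D(155 − 2x_D − x_B) − 3x_D.
∂π/∂x_D = 152 − 4x_D − x_B = 0 ⇒ x_D = 38 − 0.25x_B.
By symmetry x_B = x_D; substituting into the reaction function, 1.25x_D = 38 and x_D = 30.4.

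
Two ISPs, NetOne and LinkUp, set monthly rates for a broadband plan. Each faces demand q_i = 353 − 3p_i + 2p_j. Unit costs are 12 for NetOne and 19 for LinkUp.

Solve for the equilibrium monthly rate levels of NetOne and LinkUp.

NetOne's profit: π = (p_{NetOne} − 12)(353 − 3p_{NetOne} + 2p_{LinkUp}).
∂π/∂p_{NetOne} = 389 − 6p_{NetOne} + 2p_{LinkUp} = 0 ⇒ p_{NetOne} = 389/6 + (1/3)p_{LinkUp}.
Similarly p_{LinkUp} = 205/3 + (1/3)p_{NetOne}.
Solving the two reaction functions simultaneously: (1 − (1/3)(1/3))p_{NetOne} = 389/6 + (1/3)·(205/3), so (8/9)p_{NetOne} = 1577/18 and p_{NetOne} = 98.5625.
Then p_{LinkUp} = 205/3 + (1/3)·98.5625 = 101.1875.

98.5625, 101.1875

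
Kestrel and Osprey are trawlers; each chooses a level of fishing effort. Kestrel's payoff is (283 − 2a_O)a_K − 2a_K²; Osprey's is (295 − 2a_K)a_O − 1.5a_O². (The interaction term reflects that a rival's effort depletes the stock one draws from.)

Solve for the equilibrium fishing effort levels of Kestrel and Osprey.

32.375, 76.75

Expanding Kestrel's payoff: 283a_K − 2a_Oa_K − 2a_K².
∂π/∂a_K = 283 − 2a_O − 4a_K = 0, so a_K = 70.75 − 0.5a_O.
Likewise for Osprey: a_O = 295/3 − (2/3)a_K.
Substituting the second reaction function into the first: a_K = 70.75 − 0.5(295/3 − (2/3)a_K), which gives (2/3)a_K = 259/12 ⇒ a_K = 32.375.
Then a_O = 295/3 − (2/3)·32.375 = 76.75.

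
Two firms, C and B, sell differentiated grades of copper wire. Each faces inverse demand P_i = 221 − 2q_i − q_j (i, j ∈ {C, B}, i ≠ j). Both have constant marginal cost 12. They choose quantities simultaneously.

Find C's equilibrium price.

Firm C's profit: π = q_C(221 − 2q_C − q_B) − 12q_C.
∂π/∂q_C = 209 − 4q_C − q_B = 0 ⇒ q_C = 52.25 − 0.25q_B.
By symmetry q_B = q_C; substituting into the reaction function, 1.25q_C = 52.25 and q_C = 41.8.
P_C = 221 − 2·41.8 − 41.8 = 95.6.

95.6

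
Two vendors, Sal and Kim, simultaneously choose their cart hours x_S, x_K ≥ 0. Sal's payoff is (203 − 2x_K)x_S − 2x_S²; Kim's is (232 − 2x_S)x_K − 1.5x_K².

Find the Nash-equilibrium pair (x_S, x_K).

18.125, 65.25

Expanding Sal's payoff: 203x_S − 2x_Kx_S − 2x_S².
∂π/∂x_S = 203 − 2x_K − 4x_S = 0, so x_S = 50.75 − 0.5x_K.
Likewise for Kim: x_K = 232/3 − (2/3)x_S.
Solving the two reaction functions simultaneously: (1 − (−0.5)(−2/3))x_S = 50.75 − 0.5·(232/3), so (2/3)x_S = 145/12 and x_S = 18.125.
Then x_K = 232/3 − (2/3)·18.125 = 65.25.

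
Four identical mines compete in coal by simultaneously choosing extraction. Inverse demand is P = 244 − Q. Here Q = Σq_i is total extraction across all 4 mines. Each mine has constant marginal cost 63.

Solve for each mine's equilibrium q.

36.2

A representative mine's profit is π_i = q_i(244 − Q) − 63q_i, with Q = q_i + Σ_{j≠i} q_j.
First-order condition: 181 − 2q_i − Σ_{j≠i} q_j = 0.
With identical mines, set every q_j = q: then 181 − 2q − 3q = 0, i.e. q = 181/5 = 36.2.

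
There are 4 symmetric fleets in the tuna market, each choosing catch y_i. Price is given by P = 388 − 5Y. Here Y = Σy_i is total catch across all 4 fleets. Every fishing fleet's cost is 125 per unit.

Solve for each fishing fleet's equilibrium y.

A representative fishing fleet's profit is π_i = y_i(388 − 5Y) − 125y_i, with Y = y_i + Σ_{j≠i} y_j.
First-order condition: 263 − 10y_i − 5Σ_{j≠i} y_j = 0.
Imposing symmetry (y_j = y for all j) turns Σ_{j≠i} y_j into 3y, so 263 = 25y and y = 10.52.

10.52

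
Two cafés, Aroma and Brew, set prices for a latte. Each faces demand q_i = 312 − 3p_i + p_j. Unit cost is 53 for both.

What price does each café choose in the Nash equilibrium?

94.2

Aroma's profit: π = (p_{Aroma} − 53)(312 − 3p_{Aroma} + p_{Brew}).
∂π/∂p_{Aroma} = 471 − 6p_{Aroma} + p_{Brew} = 0 ⇒ p_{Aroma} = 78.5 + (1/6)p_{Brew}.
Setting p_{Aroma} = p_{Brew} in the reaction function: p_{Aroma} = 78.5 + (1/6)p_{Aroma}, so p_{Aroma} = 78.5 / (5/6) = 94.2.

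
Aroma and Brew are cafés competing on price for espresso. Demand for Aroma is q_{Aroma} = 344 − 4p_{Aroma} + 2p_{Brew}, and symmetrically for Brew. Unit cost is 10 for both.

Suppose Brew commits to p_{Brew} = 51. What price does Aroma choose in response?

60.75

Aroma's profit: π = (p_{Aroma} − 10)(344 − 4p_{Aroma} + 2p_{Brew}).
∂π/∂p_{Aroma} = 384 − 8p_{Aroma} + 2p_{Brew} = 0 ⇒ p_{Aroma} = 48 + 0.25p_{Brew}.
At p_{Brew} = 51: p_{Aroma} = 48 + 0.25·51 = 60.75.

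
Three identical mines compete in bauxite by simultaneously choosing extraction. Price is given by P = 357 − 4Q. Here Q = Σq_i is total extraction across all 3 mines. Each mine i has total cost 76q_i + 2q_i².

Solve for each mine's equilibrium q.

14.05

A representative mine's profit is π_i = q_i(357 − 4Q) − 76q_i − 2q_i², with Q = q_i + Σ_{j≠i} q_j.
First-order condition: 281 − 12q_i − 4Σ_{j≠i} q_j = 0.
With identical mines, set every q_j = q: then 281 − 12q − 8q = 0, i.e. q = 281/20 = 14.05.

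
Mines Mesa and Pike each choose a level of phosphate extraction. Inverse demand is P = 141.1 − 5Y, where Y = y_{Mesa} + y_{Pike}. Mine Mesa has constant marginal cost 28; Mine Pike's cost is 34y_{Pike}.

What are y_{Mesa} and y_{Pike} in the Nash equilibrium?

7.94, 6.74

Mine Mesa's profit: π = y_{Mesa}(141.1 − 5(y_{Mesa} + y_{Pike})) − 28y_{Mesa}.
∂π/∂y_{Mesa} = 113.1 − 10y_{Mesa} − 5y_{Pike} = 0, so y_{Mesa} = 11.31 − 0.5y_{Pike}.
By the same steps for Pike: y_{Pike} = 10.71 − 0.5y_{Mesa}.
Solving the two reaction functions simultaneously: (1 − (−0.5)(−0.5))y_{Mesa} = 11.31 − 0.5·10.71, so 0.75y_{Mesa} = 5.955 and y_{Mesa} = 7.94.
Then y_{Pike} = 10.71 − 0.5·7.94 = 6.74.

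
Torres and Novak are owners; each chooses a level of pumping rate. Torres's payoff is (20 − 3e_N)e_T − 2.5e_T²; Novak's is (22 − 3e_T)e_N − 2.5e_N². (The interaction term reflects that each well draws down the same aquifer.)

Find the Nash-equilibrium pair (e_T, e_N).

2.125, 3.125

Expanding Torres's payoff: 20e_T − 3e_Ne_T − 2.5e_T².
∂π/∂e_T = 20 − 3e_N − 5e_T = 0, so e_T = 4 − 0.6e_N.
Likewise for Novak: e_N = 4.4 − 0.6e_T.
Solving the two reaction functions simultaneously: (1 − (−0.6)(−0.6))e_T = 4 − 0.6·4.4, so 0.64e_T = 1.36 and e_T = 2.125.
Then e_N = 4.4 − 0.6·2.125 = 3.125.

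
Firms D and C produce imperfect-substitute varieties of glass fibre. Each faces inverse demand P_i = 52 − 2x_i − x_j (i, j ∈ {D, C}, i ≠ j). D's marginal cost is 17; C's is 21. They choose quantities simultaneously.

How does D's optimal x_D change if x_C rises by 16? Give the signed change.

-4

Firm D's profit: π = x_D(52 − 2x_D − x_C) − 17x_D.
∂π/∂x_D = 35 − 4x_D − x_C = 0 ⇒ x_D = 8.75 − 0.25x_C.
The reaction-function slope is −0.25, so a 16-unit rise in x_C moves x_D by −0.25 × 16 = −4. D's best response falls — the actions are strategic substitutes.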